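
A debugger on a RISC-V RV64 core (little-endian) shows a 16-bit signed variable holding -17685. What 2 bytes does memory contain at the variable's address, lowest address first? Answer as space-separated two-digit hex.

EB BA

Two's complement of -17685 in 16 bits: 17685 = 0x4515; invert → 0xBAEA; add 1 → 0xBAEB.
Split into bytes (most-significant first): BA EB.
Little-endian stores the least-significant byte at the lowest address.
So at ascending addresses the bytes are EB BA.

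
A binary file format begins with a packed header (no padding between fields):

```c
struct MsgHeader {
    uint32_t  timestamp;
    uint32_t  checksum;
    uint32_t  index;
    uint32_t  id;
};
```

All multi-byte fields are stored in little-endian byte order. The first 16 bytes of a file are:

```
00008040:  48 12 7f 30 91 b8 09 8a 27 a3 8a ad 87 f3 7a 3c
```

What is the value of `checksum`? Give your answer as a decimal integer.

2315892881

`checksum` follows `timestamp` (4 bytes), so it starts at byte offset 4 and occupies 4 bytes.
Bytes at offsets 4..7: 91 B8 09 8A.
Little-endian: lowest address holds the least-significant byte.
Reassemble most-significant byte first: 8A 09 B8 91 → 0x8A09B891.
0x8A09B891 = 2315892881.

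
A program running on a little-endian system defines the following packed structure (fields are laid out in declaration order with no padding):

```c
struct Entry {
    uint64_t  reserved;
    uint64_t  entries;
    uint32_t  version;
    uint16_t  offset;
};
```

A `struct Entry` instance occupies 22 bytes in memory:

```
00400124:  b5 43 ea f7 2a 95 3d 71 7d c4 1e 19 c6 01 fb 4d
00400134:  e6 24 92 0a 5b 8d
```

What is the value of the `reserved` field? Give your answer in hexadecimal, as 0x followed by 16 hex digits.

0x713D952AF7EA43B5

`reserved` is the first field, at byte offset 0, occupying 8 bytes.
Bytes at offsets 0..7: B5 43 EA F7 2A 95 3D 71.
Little-endian stores the least-significant byte at the lowest address.
Reassemble most-significant byte first: 71 3D 95 2A F7 EA 43 B5 → 0x713D952AF7EA43B5.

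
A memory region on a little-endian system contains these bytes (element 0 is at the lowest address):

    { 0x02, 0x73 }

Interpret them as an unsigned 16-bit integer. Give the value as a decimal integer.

Little-endian stores the least-significant byte at the lowest address.
Reassemble most-significant byte first: 73 02 → 0x7302.
0x7302 = 29442.

29442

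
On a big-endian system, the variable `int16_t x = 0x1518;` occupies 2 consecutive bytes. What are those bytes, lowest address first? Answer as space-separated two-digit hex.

15 18

Split into bytes (most-significant first): 15 18.
Big-endian stores the most-significant byte at the lowest address.
So the memory order matches the most-significant-first order: 15 18.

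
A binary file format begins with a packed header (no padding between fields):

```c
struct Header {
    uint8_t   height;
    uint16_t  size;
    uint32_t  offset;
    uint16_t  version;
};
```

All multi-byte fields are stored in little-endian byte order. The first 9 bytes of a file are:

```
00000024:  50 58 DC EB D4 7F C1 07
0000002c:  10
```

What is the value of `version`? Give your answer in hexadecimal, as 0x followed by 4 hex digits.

`version` follows `height` (1 B), `size` (2 B), `offset` (4 B), so it starts at offset 1 + 2 + 4 = 7 and occupies 2 bytes.
Bytes at offsets 7..8: 07 10.
In little-endian order the low byte comes first in memory.
Reassemble most-significant byte first: 10 07 → 0x1007.

0x1007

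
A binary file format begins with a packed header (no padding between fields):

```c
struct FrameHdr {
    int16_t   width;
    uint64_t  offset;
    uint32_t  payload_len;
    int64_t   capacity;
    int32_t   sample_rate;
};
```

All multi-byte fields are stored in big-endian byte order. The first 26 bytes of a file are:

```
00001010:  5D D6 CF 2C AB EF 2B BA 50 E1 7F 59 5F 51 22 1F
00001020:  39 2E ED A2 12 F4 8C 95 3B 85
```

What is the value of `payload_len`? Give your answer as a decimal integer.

`payload_len` follows `width` (2 B), `offset` (8 B), so it starts at offset 2 + 8 = 10 and occupies 4 bytes.
Bytes at offsets 10..13: 7F 59 5F 51.
In big-endian order the high byte comes first in memory.
The bytes are already most-significant first: 0x7F595F51.
0x7F595F51 = 2136563537.

2136563537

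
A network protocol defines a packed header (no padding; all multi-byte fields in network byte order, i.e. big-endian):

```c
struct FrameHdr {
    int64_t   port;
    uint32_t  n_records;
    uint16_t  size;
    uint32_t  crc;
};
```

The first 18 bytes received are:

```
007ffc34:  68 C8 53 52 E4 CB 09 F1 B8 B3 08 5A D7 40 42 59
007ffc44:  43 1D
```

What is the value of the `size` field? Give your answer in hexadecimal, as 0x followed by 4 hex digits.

0xD740

`size` follows `port` (8 B), `n_records` (4 B), so it starts at offset 8 + 4 = 12 and occupies 2 bytes.
Bytes at offsets 12..13: D7 40.
In big-endian order the high byte comes first in memory.
The bytes are already most-significant first: 0xD740.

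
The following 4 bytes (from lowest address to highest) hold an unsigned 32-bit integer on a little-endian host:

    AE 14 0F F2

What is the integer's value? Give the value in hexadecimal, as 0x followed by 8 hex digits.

0xF20F14AE

Little-endian stores the least-significant byte at the lowest address.
Reassemble most-significant byte first: F2 0F 14 AE → 0xF20F14AE.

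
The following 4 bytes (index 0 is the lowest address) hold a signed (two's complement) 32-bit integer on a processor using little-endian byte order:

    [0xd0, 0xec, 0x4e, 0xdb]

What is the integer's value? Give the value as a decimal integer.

Little-endian: lowest address holds the least-significant byte.
Reassemble most-significant byte first: DB 4E EC D0 → 0xDB4EECD0.
Top bit is set, so as a signed 32-bit value this is 0xDB4EECD0 − 2^32 = -615584560.

-615584560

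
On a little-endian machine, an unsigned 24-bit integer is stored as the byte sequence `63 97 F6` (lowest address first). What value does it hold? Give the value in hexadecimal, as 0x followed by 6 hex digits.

0xF69763

Little-endian: lowest address holds the least-significant byte.
Reassemble most-significant byte first: F6 97 63 → 0xF69763.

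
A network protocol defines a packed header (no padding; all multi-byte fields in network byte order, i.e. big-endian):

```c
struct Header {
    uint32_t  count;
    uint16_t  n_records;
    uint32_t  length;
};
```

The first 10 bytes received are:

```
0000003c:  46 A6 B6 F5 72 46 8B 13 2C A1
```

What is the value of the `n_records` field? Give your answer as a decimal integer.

29254

`n_records` follows `count` (4 bytes), so it starts at byte offset 4 and occupies 2 bytes.
Bytes at offsets 4..5: 72 46.
Big-endian: lowest address holds the most-significant byte.
The bytes are already most-significant first: 0x7246.
0x7246 = 29254.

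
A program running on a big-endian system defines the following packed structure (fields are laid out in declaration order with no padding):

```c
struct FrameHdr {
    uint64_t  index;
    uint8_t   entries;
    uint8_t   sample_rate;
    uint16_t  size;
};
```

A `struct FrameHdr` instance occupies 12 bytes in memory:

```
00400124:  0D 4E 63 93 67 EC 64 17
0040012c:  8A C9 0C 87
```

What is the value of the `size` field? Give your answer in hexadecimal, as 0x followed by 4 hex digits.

`size` follows `index` (8 B), `entries` (1 B), `sample_rate` (1 B), so it starts at offset 8 + 1 + 1 = 10 and occupies 2 bytes.
Bytes at offsets 10..11: 0C 87.
Big-endian stores the most-significant byte at the lowest address.
The bytes are already most-significant first: 0x0C87.

0x0C87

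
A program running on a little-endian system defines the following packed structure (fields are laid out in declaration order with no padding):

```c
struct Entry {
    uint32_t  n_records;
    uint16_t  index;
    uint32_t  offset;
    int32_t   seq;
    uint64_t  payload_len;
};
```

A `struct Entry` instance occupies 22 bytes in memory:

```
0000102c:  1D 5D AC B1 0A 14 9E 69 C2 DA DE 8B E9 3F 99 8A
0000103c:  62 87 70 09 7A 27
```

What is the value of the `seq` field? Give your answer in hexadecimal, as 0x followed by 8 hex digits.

0x3FE98BDE

`seq` follows `n_records` (4 B), `index` (2 B), `offset` (4 B), so it starts at offset 4 + 2 + 4 = 10 and occupies 4 bytes.
Bytes at offsets 10..13: DE 8B E9 3F.
In little-endian order the low byte comes first in memory.
Reassemble most-significant byte first: 3F E9 8B DE → 0x3FE98BDE.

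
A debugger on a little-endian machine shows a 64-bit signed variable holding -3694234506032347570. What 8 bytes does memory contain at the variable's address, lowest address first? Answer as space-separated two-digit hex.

Two's complement of -3694234506032347570 in 64 bits: 3694234506032347570 = 0x33448EB5D90C79B2; invert → 0xCCBB714A26F3864D; add 1 → 0xCCBB714A26F3864E.
Split into bytes (most-significant first): CC BB 71 4A 26 F3 86 4E.
In little-endian order the low byte comes first in memory.
So at ascending addresses the bytes are 4E 86 F3 26 4A 71 BB CC.

4E 86 F3 26 4A 71 BB CC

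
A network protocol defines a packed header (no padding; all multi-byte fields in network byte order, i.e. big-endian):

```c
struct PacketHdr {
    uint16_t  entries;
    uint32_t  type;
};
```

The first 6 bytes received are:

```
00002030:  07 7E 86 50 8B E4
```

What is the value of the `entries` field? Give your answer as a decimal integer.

`entries` is the first field, at byte offset 0, occupying 2 bytes.
Bytes at offsets 0..1: 07 7E.
In big-endian order the high byte comes first in memory.
The bytes are already most-significant first: 0x077E.
0x077E = 1918.

1918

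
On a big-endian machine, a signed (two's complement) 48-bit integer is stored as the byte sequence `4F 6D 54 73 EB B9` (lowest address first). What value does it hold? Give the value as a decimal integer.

Big-endian: lowest address holds the most-significant byte.
The bytes are already most-significant first: 0x4F6D5473EBB9.
0x4F6D5473EBB9 = 87330986912697.

87330986912697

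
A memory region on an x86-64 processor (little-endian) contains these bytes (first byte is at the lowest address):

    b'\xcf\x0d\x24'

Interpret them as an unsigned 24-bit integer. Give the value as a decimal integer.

Little-endian: lowest address holds the least-significant byte.
Reassemble most-significant byte first: 24 0D CF → 0x240DCF.
0x240DCF = 2362831.

2362831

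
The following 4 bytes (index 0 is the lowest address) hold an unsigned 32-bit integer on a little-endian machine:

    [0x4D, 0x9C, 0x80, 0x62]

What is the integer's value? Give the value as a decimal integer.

1652595789

In little-endian order the low byte comes first in memory.
Reassemble most-significant byte first: 62 80 9C 4D → 0x62809C4D.
0x62809C4D = 1652595789.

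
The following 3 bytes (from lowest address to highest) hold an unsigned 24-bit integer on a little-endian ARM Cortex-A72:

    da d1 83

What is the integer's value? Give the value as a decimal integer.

8638938

Little-endian: lowest address holds the least-significant byte.
Reassemble most-significant byte first: 83 D1 DA → 0x83D1DA.
0x83D1DA = 8638938.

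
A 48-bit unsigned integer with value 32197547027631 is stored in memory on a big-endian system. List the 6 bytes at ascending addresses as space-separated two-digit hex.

32197547027631 in hexadecimal, padded to 48 bits, is 0x1D48935A6CAF.
Split into bytes (most-significant first): 1D 48 93 5A 6C AF.
Big-endian stores the most-significant byte at the lowest address.
So the memory order matches the most-significant-first order: 1D 48 93 5A 6C AF.

1D 48 93 5A 6C AF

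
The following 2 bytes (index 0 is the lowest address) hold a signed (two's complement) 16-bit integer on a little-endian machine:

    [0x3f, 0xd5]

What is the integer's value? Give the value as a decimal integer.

-10945

Little-endian stores the least-significant byte at the lowest address.
Reassemble most-significant byte first: D5 3F → 0xD53F.
Top bit is set, so as a signed 16-bit value this is 0xD53F − 2^16 = -10945.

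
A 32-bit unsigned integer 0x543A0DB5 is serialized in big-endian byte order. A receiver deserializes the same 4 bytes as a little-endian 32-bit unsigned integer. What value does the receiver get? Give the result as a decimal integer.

Stored big-endian, the bytes at ascending addresses are 54 3A 0D B5.
Read back as little-endian, the first byte is least significant, giving 0xB50D3A54.
0xB50D3A54 = 3037542996.

3037542996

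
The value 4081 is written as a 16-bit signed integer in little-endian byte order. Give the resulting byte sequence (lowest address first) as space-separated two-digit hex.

4081 in hexadecimal, padded to 16 bits, is 0x0FF1.
Split into bytes (most-significant first): 0F F1.
Little-endian: lowest address holds the least-significant byte.
So at ascending addresses the bytes are F1 0F.

F1 0F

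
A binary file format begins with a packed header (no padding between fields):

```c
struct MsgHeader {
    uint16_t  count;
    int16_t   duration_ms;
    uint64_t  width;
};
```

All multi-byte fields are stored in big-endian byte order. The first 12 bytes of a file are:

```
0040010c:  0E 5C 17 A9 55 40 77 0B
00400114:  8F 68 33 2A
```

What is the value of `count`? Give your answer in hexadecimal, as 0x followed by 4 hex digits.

`count` is the first field, at byte offset 0, occupying 2 bytes.
Bytes at offsets 0..1: 0E 5C.
In big-endian order the high byte comes first in memory.
The bytes are already most-significant first: 0x0E5C.

0x0E5C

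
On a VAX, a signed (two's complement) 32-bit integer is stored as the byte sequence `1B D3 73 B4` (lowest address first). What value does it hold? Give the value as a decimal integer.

-1267477733

Little-endian stores the least-significant byte at the lowest address.
Reassemble most-significant byte first: B4 73 D3 1B → 0xB473D31B.
Top bit is set, so as a signed 32-bit value this is 0xB473D31B − 2^32 = -1267477733.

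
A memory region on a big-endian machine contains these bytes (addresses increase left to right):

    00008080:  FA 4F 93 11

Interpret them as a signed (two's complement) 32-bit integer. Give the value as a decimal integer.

-95448303

Big-endian stores the most-significant byte at the lowest address.
The bytes are already most-significant first: 0xFA4F9311.
Top bit is set, so as a signed 32-bit value this is 0xFA4F9311 − 2^32 = -95448303.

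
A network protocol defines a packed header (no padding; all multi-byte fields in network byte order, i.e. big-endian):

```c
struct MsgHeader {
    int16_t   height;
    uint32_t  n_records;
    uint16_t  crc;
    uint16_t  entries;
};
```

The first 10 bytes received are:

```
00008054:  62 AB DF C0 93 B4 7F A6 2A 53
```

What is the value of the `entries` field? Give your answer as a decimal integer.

10835

`entries` follows `height` (2 B), `n_records` (4 B), `crc` (2 B), so it starts at offset 2 + 4 + 2 = 8 and occupies 2 bytes.
Bytes at offsets 8..9: 2A 53.
Big-endian: lowest address holds the most-significant byte.
The bytes are already most-significant first: 0x2A53.
0x2A53 = 10835.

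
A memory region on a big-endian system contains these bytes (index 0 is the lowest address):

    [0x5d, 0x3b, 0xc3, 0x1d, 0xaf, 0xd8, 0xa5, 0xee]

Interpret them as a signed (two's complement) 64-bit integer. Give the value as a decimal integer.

6718177801424905710

Big-endian stores the most-significant byte at the lowest address.
The bytes are already most-significant first: 0x5D3BC31DAFD8A5EE.
0x5D3BC31DAFD8A5EE = 6718177801424905710.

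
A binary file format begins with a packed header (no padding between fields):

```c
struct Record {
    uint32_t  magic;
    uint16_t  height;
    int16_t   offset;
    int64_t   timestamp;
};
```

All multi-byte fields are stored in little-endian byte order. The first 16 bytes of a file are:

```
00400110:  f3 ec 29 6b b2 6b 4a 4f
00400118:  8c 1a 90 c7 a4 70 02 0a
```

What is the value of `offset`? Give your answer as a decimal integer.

`offset` follows `magic` (4 B), `height` (2 B), so it starts at offset 4 + 2 = 6 and occupies 2 bytes.
Bytes at offsets 6..7: 4A 4F.
Little-endian stores the least-significant byte at the lowest address.
Reassemble most-significant byte first: 4F 4A → 0x4F4A.
0x4F4A = 20298.

20298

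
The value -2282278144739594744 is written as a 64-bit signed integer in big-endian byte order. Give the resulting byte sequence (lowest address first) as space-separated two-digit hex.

Two's complement of -2282278144739594744 in 64 bits: 2282278144739594744 = 0x1FAC47E16FD751F8; invert → 0xE053B81E9028AE07; add 1 → 0xE053B81E9028AE08.
Split into bytes (most-significant first): E0 53 B8 1E 90 28 AE 08.
Big-endian: lowest address holds the most-significant byte.
So the memory order matches the most-significant-first order: E0 53 B8 1E 90 28 AE 08.

E0 53 B8 1E 90 28 AE 08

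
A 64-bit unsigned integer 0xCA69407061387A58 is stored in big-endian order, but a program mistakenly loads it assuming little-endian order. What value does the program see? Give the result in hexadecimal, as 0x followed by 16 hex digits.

Stored big-endian, the bytes at ascending addresses are CA 69 40 70 61 38 7A 58.
Read back as little-endian, the first byte is least significant, giving 0x587A3861704069CA.

0x587A3861704069CA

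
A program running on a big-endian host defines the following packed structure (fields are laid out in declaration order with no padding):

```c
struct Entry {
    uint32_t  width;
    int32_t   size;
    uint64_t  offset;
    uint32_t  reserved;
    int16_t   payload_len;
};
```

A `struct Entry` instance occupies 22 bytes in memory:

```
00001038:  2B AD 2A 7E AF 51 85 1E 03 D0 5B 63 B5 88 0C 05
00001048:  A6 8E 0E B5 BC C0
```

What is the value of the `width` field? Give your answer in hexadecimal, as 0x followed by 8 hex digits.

`width` is the first field, at byte offset 0, occupying 4 bytes.
Bytes at offsets 0..3: 2B AD 2A 7E.
In big-endian order the high byte comes first in memory.
The bytes are already most-significant first: 0x2BAD2A7E.

0x2BAD2A7E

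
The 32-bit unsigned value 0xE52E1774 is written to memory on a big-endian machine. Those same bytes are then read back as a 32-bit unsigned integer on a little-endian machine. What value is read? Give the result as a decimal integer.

1947676389

Stored big-endian, the bytes at ascending addresses are E5 2E 17 74.
Read back as little-endian, the first byte is least significant, giving 0x74172EE5.
0x74172EE5 = 1947676389.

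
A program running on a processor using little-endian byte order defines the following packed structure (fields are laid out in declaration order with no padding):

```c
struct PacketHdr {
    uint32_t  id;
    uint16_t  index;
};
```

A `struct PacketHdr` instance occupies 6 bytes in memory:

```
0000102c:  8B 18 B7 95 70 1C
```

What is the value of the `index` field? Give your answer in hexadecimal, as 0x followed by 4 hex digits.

`index` follows `id` (4 bytes), so it starts at byte offset 4 and occupies 2 bytes.
Bytes at offsets 4..5: 70 1C.
Little-endian stores the least-significant byte at the lowest address.
Reassemble most-significant byte first: 1C 70 → 0x1C70.

0x1C70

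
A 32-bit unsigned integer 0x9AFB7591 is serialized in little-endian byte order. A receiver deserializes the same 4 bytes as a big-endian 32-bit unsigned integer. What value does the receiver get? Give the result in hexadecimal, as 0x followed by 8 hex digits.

Stored little-endian, the bytes at ascending addresses are 91 75 FB 9A.
Read back as big-endian, the last byte is least significant, giving 0x9175FB9A.

0x9175FB9A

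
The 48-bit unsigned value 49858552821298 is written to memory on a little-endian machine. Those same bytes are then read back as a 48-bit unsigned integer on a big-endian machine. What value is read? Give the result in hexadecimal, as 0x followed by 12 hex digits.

0x32765499582D

49858552821298 in 48-bit hexadecimal is 0x2D5899547632.
Stored little-endian, the bytes at ascending addresses are 32 76 54 99 58 2D.
Read back as big-endian, the last byte is least significant, giving 0x32765499582D.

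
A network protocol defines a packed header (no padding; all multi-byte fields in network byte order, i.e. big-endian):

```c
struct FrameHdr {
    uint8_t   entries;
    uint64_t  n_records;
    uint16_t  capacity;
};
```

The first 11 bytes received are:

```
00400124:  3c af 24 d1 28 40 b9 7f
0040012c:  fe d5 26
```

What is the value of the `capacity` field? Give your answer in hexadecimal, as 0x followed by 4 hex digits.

`capacity` follows `entries` (1 B), `n_records` (8 B), so it starts at offset 1 + 8 = 9 and occupies 2 bytes.
Bytes at offsets 9..10: D5 26.
In big-endian order the high byte comes first in memory.
The bytes are already most-significant first: 0xD526.

0xD526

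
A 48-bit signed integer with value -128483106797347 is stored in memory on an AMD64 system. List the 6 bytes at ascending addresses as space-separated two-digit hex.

DD 48 0F 32 25 8B

Two's complement of -128483106797347 in 48 bits: 128483106797347 = 0x74DACDF0B723; invert → 0x8B25320F48DC; add 1 → 0x8B25320F48DD.
Split into bytes (most-significant first): 8B 25 32 0F 48 DD.
Little-endian stores the least-significant byte at the lowest address.
So at ascending addresses the bytes are DD 48 0F 32 25 8B.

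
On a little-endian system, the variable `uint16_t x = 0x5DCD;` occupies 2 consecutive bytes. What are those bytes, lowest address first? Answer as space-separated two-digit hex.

CD 5D

Split into bytes (most-significant first): 5D CD.
Little-endian: lowest address holds the least-significant byte.
So at ascending addresses the bytes are CD 5D.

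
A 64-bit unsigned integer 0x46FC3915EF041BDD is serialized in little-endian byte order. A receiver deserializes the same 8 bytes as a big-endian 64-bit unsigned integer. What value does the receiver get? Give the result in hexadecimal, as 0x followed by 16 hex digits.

0xDD1B04EF1539FC46

Stored little-endian, the bytes at ascending addresses are DD 1B 04 EF 15 39 FC 46.
Read back as big-endian, the last byte is least significant, giving 0xDD1B04EF1539FC46.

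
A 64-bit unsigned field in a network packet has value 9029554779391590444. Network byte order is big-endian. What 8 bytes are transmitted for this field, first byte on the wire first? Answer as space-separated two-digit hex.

9029554779391590444 in hexadecimal, padded to 64 bits, is 0x7D4F6C3B3191002C.
Split into bytes (most-significant first): 7D 4F 6C 3B 31 91 00 2C.
Big-endian: lowest address holds the most-significant byte.
So the memory order matches the most-significant-first order: 7D 4F 6C 3B 31 91 00 2C.

7D 4F 6C 3B 31 91 00 2C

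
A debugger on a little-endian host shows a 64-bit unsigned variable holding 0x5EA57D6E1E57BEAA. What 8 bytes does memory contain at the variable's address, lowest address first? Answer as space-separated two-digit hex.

AA BE 57 1E 6E 7D A5 5E

Split into bytes (most-significant first): 5E A5 7D 6E 1E 57 BE AA.
Little-endian: lowest address holds the least-significant byte.
So at ascending addresses the bytes are AA BE 57 1E 6E 7D A5 5E.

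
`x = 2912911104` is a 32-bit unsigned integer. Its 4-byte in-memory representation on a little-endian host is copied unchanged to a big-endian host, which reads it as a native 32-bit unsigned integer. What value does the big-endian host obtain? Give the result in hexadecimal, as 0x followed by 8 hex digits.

2912911104 in 32-bit hexadecimal is 0xAD9F7F00.
Stored little-endian, the bytes at ascending addresses are 00 7F 9F AD.
Read back as big-endian, the last byte is least significant, giving 0x007F9FAD.

0x007F9FAD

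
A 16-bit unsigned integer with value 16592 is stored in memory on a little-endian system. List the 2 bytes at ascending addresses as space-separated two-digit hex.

D0 40

16592 in hexadecimal, padded to 16 bits, is 0x40D0.
Split into bytes (most-significant first): 40 D0.
Little-endian: lowest address holds the least-significant byte.
So at ascending addresses the bytes are D0 40.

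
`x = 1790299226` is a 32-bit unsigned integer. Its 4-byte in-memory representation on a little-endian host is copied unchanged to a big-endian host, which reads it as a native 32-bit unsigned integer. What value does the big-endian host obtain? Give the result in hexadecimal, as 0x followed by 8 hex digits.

1790299226 in 32-bit hexadecimal is 0x6AB5CC5A.
Stored little-endian, the bytes at ascending addresses are 5A CC B5 6A.
Read back as big-endian, the last byte is least significant, giving 0x5ACCB56A.

0x5ACCB56A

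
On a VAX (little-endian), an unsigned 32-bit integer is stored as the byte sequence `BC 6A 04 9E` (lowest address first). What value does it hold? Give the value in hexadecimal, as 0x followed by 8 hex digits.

Little-endian: lowest address holds the least-significant byte.
Reassemble most-significant byte first: 9E 04 6A BC → 0x9E046ABC.

0x9E046ABC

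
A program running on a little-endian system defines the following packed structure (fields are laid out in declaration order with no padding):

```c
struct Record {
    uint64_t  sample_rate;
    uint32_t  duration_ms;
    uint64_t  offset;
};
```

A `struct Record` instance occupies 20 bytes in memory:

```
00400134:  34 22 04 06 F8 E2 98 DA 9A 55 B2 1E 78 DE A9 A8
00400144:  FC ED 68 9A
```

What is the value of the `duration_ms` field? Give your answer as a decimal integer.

`duration_ms` follows `sample_rate` (8 bytes), so it starts at byte offset 8 and occupies 4 bytes.
Bytes at offsets 8..11: 9A 55 B2 1E.
Little-endian stores the least-significant byte at the lowest address.
Reassemble most-significant byte first: 1E B2 55 9A → 0x1EB2559A.
0x1EB2559A = 515003802.

515003802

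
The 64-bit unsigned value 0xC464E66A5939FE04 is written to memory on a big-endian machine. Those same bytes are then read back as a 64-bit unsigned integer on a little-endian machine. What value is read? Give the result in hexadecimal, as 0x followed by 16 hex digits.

0x04FE39596AE664C4

Stored big-endian, the bytes at ascending addresses are C4 64 E6 6A 59 39 FE 04.
Read back as little-endian, the first byte is least significant, giving 0x04FE39596AE664C4.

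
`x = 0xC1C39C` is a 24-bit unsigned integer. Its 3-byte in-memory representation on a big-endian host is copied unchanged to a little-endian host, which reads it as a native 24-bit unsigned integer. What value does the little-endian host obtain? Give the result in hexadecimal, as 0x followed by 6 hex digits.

Stored big-endian, the bytes at ascending addresses are C1 C3 9C.
Read back as little-endian, the first byte is least significant, giving 0x9CC3C1.

0x9CC3C1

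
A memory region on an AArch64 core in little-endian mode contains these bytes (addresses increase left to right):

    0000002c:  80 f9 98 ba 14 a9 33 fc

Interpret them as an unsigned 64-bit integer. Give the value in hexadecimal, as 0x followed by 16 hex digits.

Little-endian: lowest address holds the least-significant byte.
Reassemble most-significant byte first: FC 33 A9 14 BA 98 F9 80 → 0xFC33A914BA98F980.

0xFC33A914BA98F980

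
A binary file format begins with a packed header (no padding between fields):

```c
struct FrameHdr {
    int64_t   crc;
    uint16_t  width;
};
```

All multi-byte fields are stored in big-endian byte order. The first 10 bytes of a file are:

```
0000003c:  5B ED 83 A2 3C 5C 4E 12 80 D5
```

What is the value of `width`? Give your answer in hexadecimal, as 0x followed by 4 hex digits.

`width` follows `crc` (8 bytes), so it starts at byte offset 8 and occupies 2 bytes.
Bytes at offsets 8..9: 80 D5.
Big-endian stores the most-significant byte at the lowest address.
The bytes are already most-significant first: 0x80D5.

0x80D5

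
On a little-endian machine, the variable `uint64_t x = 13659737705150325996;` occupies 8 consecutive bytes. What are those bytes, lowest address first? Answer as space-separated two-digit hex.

EC A4 7E 08 12 23 91 BD

13659737705150325996 in hexadecimal, padded to 64 bits, is 0xBD912312087EA4EC.
Split into bytes (most-significant first): BD 91 23 12 08 7E A4 EC.
Little-endian stores the least-significant byte at the lowest address.
So at ascending addresses the bytes are EC A4 7E 08 12 23 91 BD.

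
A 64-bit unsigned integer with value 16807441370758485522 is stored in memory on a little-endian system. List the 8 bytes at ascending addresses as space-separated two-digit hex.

16807441370758485522 in hexadecimal, padded to 64 bits, is 0xE94006E087439612.
Split into bytes (most-significant first): E9 40 06 E0 87 43 96 12.
Little-endian: lowest address holds the least-significant byte.
So at ascending addresses the bytes are 12 96 43 87 E0 06 40 E9.

12 96 43 87 E0 06 40 E9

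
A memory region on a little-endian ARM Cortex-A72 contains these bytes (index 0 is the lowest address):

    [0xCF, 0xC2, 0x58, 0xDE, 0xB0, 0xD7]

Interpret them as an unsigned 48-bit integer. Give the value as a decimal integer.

Little-endian: lowest address holds the least-significant byte.
Reassemble most-significant byte first: D7 B0 DE 58 C2 CF → 0xD7B0DE58C2CF.
0xD7B0DE58C2CF = 237154644574927.

237154644574927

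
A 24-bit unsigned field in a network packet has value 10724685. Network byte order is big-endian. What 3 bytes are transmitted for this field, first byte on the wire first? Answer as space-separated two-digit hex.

10724685 in hexadecimal, padded to 24 bits, is 0xA3A54D.
Split into bytes (most-significant first): A3 A5 4D.
In big-endian order the high byte comes first in memory.
So the memory order matches the most-significant-first order: A3 A5 4D.

A3 A5 4D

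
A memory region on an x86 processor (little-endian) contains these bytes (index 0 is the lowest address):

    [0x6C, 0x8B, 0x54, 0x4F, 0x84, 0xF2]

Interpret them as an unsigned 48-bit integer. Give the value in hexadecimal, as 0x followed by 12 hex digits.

0xF2844F548B6C

Little-endian: lowest address holds the least-significant byte.
Reassemble most-significant byte first: F2 84 4F 54 8B 6C → 0xF2844F548B6C.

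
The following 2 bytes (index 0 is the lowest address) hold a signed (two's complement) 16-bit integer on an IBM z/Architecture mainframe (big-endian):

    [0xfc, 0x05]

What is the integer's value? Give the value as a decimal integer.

In big-endian order the high byte comes first in memory.
The bytes are already most-significant first: 0xFC05.
Top bit is set, so as a signed 16-bit value this is 0xFC05 − 2^16 = -1019.

-1019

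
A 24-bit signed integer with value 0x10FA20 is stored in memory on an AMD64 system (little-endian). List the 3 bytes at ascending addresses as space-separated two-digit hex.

20 FA 10

Split into bytes (most-significant first): 10 FA 20.
In little-endian order the low byte comes first in memory.
So at ascending addresses the bytes are 20 FA 10.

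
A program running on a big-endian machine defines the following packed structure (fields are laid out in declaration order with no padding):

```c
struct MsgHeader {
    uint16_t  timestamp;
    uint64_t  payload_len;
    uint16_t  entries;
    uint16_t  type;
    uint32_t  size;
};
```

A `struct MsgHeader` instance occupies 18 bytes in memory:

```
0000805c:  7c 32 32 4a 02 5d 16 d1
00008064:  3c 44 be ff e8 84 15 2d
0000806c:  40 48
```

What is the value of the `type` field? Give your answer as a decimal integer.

`type` follows `timestamp` (2 B), `payload_len` (8 B), `entries` (2 B), so it starts at offset 2 + 8 + 2 = 12 and occupies 2 bytes.
Bytes at offsets 12..13: E8 84.
In big-endian order the high byte comes first in memory.
The bytes are already most-significant first: 0xE884.
0xE884 = 59524.

59524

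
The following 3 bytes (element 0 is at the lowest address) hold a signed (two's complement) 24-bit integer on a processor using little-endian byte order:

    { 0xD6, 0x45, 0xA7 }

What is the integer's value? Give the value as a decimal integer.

-5814826

Little-endian stores the least-significant byte at the lowest address.
Reassemble most-significant byte first: A7 45 D6 → 0xA745D6.
Top bit is set, so as a signed 24-bit value this is 0xA745D6 − 2^24 = -5814826.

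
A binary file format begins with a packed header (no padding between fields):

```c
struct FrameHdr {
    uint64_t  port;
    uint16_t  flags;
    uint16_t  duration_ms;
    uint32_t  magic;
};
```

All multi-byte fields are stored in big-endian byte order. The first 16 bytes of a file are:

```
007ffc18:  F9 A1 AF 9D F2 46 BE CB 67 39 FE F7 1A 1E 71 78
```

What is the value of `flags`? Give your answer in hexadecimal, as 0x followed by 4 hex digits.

0x6739

`flags` follows `port` (8 bytes), so it starts at byte offset 8 and occupies 2 bytes.
Bytes at offsets 8..9: 67 39.
Big-endian stores the most-significant byte at the lowest address.
The bytes are already most-significant first: 0x6739.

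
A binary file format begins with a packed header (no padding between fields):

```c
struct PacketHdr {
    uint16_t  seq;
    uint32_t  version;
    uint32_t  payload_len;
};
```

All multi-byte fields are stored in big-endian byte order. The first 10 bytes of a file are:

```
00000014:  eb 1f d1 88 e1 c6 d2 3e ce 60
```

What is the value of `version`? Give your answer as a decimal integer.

3515408838

`version` follows `seq` (2 bytes), so it starts at byte offset 2 and occupies 4 bytes.
Bytes at offsets 2..5: D1 88 E1 C6.
Big-endian: lowest address holds the most-significant byte.
The bytes are already most-significant first: 0xD188E1C6.
0xD188E1C6 = 3515408838.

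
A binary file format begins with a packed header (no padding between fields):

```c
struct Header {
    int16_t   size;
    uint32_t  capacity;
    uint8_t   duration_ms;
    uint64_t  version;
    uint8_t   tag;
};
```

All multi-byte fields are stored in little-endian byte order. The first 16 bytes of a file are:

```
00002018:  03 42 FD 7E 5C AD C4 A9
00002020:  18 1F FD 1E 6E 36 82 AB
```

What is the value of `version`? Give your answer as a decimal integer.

`version` follows `size` (2 B), `capacity` (4 B), `duration_ms` (1 B), so it starts at offset 2 + 4 + 1 = 7 and occupies 8 bytes.
Bytes at offsets 7..14: A9 18 1F FD 1E 6E 36 82.
Little-endian stores the least-significant byte at the lowest address.
Reassemble most-significant byte first: 82 36 6E 1E FD 1F 18 A9 → 0x82366E1EFD1F18A9.
0x82366E1EFD1F18A9 = 9382807953047754921.

9382807953047754921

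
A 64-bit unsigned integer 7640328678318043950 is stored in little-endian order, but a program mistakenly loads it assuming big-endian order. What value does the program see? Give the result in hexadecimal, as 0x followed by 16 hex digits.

0x2E7360E673E6076A

7640328678318043950 in 64-bit hexadecimal is 0x6A07E673E660732E.
Stored little-endian, the bytes at ascending addresses are 2E 73 60 E6 73 E6 07 6A.
Read back as big-endian, the last byte is least significant, giving 0x2E7360E673E6076A.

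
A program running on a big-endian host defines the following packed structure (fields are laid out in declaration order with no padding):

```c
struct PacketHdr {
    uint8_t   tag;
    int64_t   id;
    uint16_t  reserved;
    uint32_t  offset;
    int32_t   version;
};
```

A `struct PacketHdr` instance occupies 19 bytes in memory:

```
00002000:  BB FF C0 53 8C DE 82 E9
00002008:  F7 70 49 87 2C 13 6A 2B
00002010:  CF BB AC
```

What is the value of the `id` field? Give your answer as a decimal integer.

`id` follows `tag` (1 byte), so it starts at byte offset 1 and occupies 8 bytes.
Bytes at offsets 1..8: FF C0 53 8C DE 82 E9 F7.
Big-endian: lowest address holds the most-significant byte.
The bytes are already most-significant first: 0xFFC0538CDE82E9F7.
Top bit is set, so as a signed 64-bit value this is 0xFFC0538CDE82E9F7 − 2^64 = -17922534015833609.

-17922534015833609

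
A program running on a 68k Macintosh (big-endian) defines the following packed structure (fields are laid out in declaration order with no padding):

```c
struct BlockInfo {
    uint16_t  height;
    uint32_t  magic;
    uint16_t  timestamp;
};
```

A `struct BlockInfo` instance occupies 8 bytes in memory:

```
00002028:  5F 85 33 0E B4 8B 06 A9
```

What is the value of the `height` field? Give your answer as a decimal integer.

`height` is the first field, at byte offset 0, occupying 2 bytes.
Bytes at offsets 0..1: 5F 85.
Big-endian: lowest address holds the most-significant byte.
The bytes are already most-significant first: 0x5F85.
0x5F85 = 24453.

24453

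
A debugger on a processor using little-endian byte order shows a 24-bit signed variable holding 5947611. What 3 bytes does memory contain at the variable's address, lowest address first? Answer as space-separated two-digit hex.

5947611 in hexadecimal, padded to 24 bits, is 0x5AC0DB.
Split into bytes (most-significant first): 5A C0 DB.
In little-endian order the low byte comes first in memory.
So at ascending addresses the bytes are DB C0 5A.

DB C0 5A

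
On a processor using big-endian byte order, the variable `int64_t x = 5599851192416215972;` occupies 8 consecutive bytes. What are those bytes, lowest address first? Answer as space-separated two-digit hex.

4D B6 AA FD 7F 04 23 A4

5599851192416215972 in hexadecimal, padded to 64 bits, is 0x4DB6AAFD7F0423A4.
Split into bytes (most-significant first): 4D B6 AA FD 7F 04 23 A4.
Big-endian: lowest address holds the most-significant byte.
So the memory order matches the most-significant-first order: 4D B6 AA FD 7F 04 23 A4.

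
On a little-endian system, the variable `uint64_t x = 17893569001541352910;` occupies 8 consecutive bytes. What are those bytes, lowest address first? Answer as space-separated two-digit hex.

CE 3D D0 E4 33 BA 52 F8

17893569001541352910 in hexadecimal, padded to 64 bits, is 0xF852BA33E4D03DCE.
Split into bytes (most-significant first): F8 52 BA 33 E4 D0 3D CE.
In little-endian order the low byte comes first in memory.
So at ascending addresses the bytes are CE 3D D0 E4 33 BA 52 F8.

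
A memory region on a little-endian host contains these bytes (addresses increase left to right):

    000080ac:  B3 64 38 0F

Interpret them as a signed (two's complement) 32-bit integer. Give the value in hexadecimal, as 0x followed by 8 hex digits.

In little-endian order the low byte comes first in memory.
Reassemble most-significant byte first: 0F 38 64 B3 → 0x0F3864B3.

0x0F3864B3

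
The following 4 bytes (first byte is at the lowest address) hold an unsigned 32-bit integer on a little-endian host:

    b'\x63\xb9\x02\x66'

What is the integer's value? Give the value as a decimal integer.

1711454563

Little-endian stores the least-significant byte at the lowest address.
Reassemble most-significant byte first: 66 02 B9 63 → 0x6602B963.
0x6602B963 = 1711454563.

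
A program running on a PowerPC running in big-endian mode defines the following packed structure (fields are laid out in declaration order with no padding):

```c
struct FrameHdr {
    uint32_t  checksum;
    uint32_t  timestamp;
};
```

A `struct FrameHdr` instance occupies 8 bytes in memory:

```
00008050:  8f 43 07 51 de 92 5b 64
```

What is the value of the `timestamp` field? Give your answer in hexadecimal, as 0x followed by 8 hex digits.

`timestamp` follows `checksum` (4 bytes), so it starts at byte offset 4 and occupies 4 bytes.
Bytes at offsets 4..7: DE 92 5B 64.
In big-endian order the high byte comes first in memory.
The bytes are already most-significant first: 0xDE925B64.

0xDE925B64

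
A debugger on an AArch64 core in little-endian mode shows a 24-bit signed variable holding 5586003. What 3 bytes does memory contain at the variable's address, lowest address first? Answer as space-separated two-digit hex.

5586003 in hexadecimal, padded to 24 bits, is 0x553C53.
Split into bytes (most-significant first): 55 3C 53.
Little-endian: lowest address holds the least-significant byte.
So at ascending addresses the bytes are 53 3C 55.

53 3C 55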